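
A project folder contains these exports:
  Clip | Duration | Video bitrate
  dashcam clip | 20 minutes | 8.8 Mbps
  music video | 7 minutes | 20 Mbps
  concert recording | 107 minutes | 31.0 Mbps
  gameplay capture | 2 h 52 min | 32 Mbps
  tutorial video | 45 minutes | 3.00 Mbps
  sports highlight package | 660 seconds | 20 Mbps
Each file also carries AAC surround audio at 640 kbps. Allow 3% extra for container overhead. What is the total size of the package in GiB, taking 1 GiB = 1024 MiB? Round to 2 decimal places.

69.96 GiB

Audio: 640 kbps = 0.640 Mbps.
dashcam clip: 9.440 Mbps × 1200 s × 1.03 = 11667.8 Mb
music video: 20.640 Mbps × 420 s × 1.03 = 8928.9 Mb
concert recording: 31.640 Mbps × 6420 s × 1.03 = 209222.7 Mb
gameplay capture: 32.640 Mbps × 10320 s × 1.03 = 346950.1 Mb
tutorial video: 3.640 Mbps × 2700 s × 1.03 = 10122.8 Mb
sports highlight package: 20.640 Mbps × 660 s × 1.03 = 14031.1 Mb
Total: 600923.4 Mb = 75115.4 MB.
= 69.96 GiB.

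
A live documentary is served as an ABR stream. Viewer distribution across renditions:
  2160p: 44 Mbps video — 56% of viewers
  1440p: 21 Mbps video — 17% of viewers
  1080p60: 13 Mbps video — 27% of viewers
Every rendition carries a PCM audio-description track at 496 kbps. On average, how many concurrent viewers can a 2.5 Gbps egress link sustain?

Audio: 496 kbps = 0.496 Mbps.
Average per-viewer bitrate: 0.56×44.496 + 0.17×21.496 + 0.27×13.496 = 32.216 Mbps.
2.5 Gbps = 2,500 Mbps; 2,500 / 32.216 = 77.60 → 77.

77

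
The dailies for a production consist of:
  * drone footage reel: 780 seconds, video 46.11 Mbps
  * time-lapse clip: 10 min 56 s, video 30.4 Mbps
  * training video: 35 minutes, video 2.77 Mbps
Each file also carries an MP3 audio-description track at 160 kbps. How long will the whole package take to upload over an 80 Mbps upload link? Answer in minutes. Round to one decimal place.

13.0 minutes

Audio: 160 kbps = 0.160 Mbps.
drone footage reel: 46.270 Mbps × 780 s = 36090.6 Mb
time-lapse clip: 30.560 Mbps × 656 s = 20047.4 Mb
training video: 2.930 Mbps × 2100 s = 6153.0 Mb
Total: 62291.0 Mb = 7786.4 MB.
At 80 Mbps: 62291.0 / 80 = 779 s ≈ 13 minutes.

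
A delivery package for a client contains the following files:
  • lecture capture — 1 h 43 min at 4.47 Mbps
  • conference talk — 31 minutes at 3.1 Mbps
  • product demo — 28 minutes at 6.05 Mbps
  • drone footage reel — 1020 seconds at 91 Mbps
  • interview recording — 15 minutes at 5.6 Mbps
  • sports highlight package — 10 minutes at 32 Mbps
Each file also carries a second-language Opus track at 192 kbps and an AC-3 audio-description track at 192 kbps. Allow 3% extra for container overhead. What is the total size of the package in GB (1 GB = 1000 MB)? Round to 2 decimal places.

21.28 GB

Audio total: 192 + 192 = 384 kbps = 0.384 Mbps.
lecture capture: 4.854 Mbps × 6180 s × 1.03 = 30897.7 Mb
conference talk: 3.484 Mbps × 1860 s × 1.03 = 6674.6 Mb
product demo: 6.434 Mbps × 1680 s × 1.03 = 11133.4 Mb
drone footage reel: 91.384 Mbps × 1020 s × 1.03 = 96008.0 Mb
interview recording: 5.984 Mbps × 900 s × 1.03 = 5547.2 Mb
sports highlight package: 32.384 Mbps × 600 s × 1.03 = 20013.3 Mb
Total: 170274.2 Mb = 21284.3 MB.
= 21.28 GB.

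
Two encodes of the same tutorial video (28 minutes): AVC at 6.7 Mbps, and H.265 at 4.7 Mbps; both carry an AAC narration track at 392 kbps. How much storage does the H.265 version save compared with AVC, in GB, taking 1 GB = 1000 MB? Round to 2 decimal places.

0.42 GB

28 min = 1680 s
Audio: 392 kbps = 0.392 Mbps.
AVC: 7.092 Mbps × 1680 s = 11914.6 Mb = 1.489 GB.
H.265: 5.092 Mbps × 1680 s = 8554.6 Mb = 1.069 GB.
Saving: 1.489 − 1.069 = 0.420 GB.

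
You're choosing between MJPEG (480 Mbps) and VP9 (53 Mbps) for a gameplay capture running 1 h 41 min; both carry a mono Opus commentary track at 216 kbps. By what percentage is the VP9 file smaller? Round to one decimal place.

88.9%

1 h 41 min = 101 min = 6060 s
Audio: 216 kbps = 0.216 Mbps.
MJPEG: 480.216 Mbps × 6060 s = 2910109.0 Mb = 338.781 GiB.
VP9: 53.216 Mbps × 6060 s = 322489.0 Mb = 37.543 GiB.
Reduction: (1 − 37.543/338.781) × 100 = 88.92%.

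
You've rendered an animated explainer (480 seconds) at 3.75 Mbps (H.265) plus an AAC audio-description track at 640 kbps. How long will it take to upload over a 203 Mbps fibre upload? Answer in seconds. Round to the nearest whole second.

10 seconds

Audio: 640 kbps = 0.640 Mbps.
Total bitrate: 4.390 Mbps.
File: 4.390 Mbps × 480 s = 2107.2 Mb.
At 203 Mbps: 2107.2 / 203 = 10.4 s ≈ 10.4 seconds.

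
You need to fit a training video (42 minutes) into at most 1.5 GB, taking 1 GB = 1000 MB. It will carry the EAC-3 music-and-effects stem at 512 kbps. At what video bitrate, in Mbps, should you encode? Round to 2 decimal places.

4.25 Mbps

Budget: 1.5 GB = 12000.0 Mb.
42 min = 2520 s
Total bitrate budget: 12000.0 Mb / 2520 s = 4.762 Mbps.
Audio: 512 kbps = 0.512 Mbps.
Video: 4.762 − 0.512 = 4.250 Mbps.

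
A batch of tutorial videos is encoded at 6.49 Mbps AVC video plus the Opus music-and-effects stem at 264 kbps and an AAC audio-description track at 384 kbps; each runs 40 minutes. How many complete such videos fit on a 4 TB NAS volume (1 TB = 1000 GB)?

1867

40 min = 2400 s
Audio total: 264 + 384 = 648 kbps = 0.648 Mbps.
Total bitrate: 7.138 Mbps.
Per item: 7.138 Mbps × 2400 s = 17,131 Mb = 2,141 MB.
Capacity: 4 TB = 32,000,000 Mb; 1867.94 items → 1867 complete.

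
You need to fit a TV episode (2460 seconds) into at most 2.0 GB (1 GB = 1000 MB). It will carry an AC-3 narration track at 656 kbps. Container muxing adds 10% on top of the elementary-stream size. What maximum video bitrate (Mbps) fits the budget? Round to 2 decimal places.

5.26 Mbps

Budget: 2.0 GB = 16000.0 Mb.
Stream payload after overhead: 16000.0 / 1.10 = 14545.5 Mb.
Total bitrate budget: 14545.5 Mb / 2460 s = 5.913 Mbps.
Audio: 656 kbps = 0.656 Mbps.
Video: 5.913 − 0.656 = 5.257 Mbps.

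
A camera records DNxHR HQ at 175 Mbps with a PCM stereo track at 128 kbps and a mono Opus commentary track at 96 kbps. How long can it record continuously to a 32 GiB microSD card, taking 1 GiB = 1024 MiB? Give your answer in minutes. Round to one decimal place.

Audio total: 128 + 96 = 224 kbps = 0.224 Mbps.
Total bitrate: 175 + 0.224 = 175.224 Mbps.
Capacity: 32 GiB = 274,878 Mb.
Recording time: 274,878 / 175.224 = 1,569 s ≈ 26.1 minutes.

26.1 minutes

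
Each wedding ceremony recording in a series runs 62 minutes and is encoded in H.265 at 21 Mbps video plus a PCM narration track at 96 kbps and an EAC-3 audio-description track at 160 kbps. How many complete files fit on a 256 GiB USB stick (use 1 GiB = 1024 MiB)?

27

62 min = 3720 s
Audio total: 96 + 160 = 256 kbps = 0.256 Mbps.
Total bitrate: 21.256 Mbps.
Per item: 21.256 Mbps × 3720 s = 79,072 Mb = 9,884 MB.
Capacity: 256 GiB = 2,199,023 Mb; 27.81 items → 27 complete.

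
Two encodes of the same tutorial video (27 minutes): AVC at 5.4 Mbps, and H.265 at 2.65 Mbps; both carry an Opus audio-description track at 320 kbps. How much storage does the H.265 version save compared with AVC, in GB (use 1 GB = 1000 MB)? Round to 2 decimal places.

0.56 GB

27 min = 1620 s
Audio: 320 kbps = 0.320 Mbps.
AVC: 5.720 Mbps × 1620 s = 9266.4 Mb = 1.158 GB.
H.265: 2.970 Mbps × 1620 s = 4811.4 Mb = 0.601 GB.
Saving: 1.158 − 0.601 = 0.557 GB.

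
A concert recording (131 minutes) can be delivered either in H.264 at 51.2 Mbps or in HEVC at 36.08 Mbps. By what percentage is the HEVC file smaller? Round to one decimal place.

131 min = 7860 s
H.264: 51.200 Mbps × 7860 s = 402432.0 Mb = 46.849 GiB.
HEVC: 36.080 Mbps × 7860 s = 283588.8 Mb = 33.014 GiB.
Reduction: (1 − 33.014/46.849) × 100 = 29.53%.

29.5%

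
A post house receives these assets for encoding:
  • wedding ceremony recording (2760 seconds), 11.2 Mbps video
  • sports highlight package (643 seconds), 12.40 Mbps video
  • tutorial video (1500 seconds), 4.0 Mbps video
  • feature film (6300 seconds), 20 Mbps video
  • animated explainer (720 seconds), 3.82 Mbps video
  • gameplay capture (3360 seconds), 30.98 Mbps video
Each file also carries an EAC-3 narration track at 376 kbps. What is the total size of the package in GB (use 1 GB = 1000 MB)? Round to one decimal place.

35.4 GB

Audio: 376 kbps = 0.376 Mbps.
wedding ceremony recording: 11.576 Mbps × 2760 s = 31949.8 Mb
sports highlight package: 12.776 Mbps × 643 s = 8215.0 Mb
tutorial video: 4.376 Mbps × 1500 s = 6564.0 Mb
feature film: 20.376 Mbps × 6300 s = 128368.8 Mb
animated explainer: 4.196 Mbps × 720 s = 3021.1 Mb
gameplay capture: 31.356 Mbps × 3360 s = 105356.2 Mb
Total: 283474.8 Mb = 35434.4 MB.
= 35.43 GB.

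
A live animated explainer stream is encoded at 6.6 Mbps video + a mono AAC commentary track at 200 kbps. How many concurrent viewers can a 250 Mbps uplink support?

Audio: 200 kbps = 0.200 Mbps.
Per-viewer media rate: 6.800 Mbps.
250 Mbps = 250.0 Mbps; 250.0 / 6.800 = 36.76 → 36 viewers.

36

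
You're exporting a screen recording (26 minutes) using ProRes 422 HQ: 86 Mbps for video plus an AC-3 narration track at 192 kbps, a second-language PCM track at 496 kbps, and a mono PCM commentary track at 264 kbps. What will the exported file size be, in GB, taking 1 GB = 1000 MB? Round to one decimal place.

17.0 GB

26 min = 1560 s
Audio total: 192 + 496 + 264 = 952 kbps = 0.952 Mbps.
Total bitrate: 86 + 0.952 = 86.952 Mbps.
Stream data: 86.952 Mbps × 1560 s = 135645.1 Mb.
135,645 Mb ÷ 8 = 16,956 MB → 16.96 GB.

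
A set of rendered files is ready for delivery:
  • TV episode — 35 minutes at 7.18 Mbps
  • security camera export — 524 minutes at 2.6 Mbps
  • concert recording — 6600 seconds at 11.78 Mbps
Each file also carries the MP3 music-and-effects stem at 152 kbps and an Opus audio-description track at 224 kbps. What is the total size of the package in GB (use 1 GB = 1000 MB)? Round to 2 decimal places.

23.71 GB

Audio total: 152 + 224 = 376 kbps = 0.376 Mbps.
TV episode: 7.556 Mbps × 2100 s = 15867.6 Mb
security camera export: 2.976 Mbps × 31440 s = 93565.4 Mb
concert recording: 12.156 Mbps × 6600 s = 80229.6 Mb
Total: 189662.6 Mb = 23707.8 MB.
= 23.71 GB.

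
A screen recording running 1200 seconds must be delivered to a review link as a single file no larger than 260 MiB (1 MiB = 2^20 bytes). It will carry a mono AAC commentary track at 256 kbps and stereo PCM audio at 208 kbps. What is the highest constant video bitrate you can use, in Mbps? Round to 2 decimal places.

1.35 Mbps

Budget: 260 MiB = 2181.0 Mb.
Total bitrate budget: 2181.0 Mb / 1200 s = 1.818 Mbps.
Audio total: 256 + 208 = 464 kbps = 0.464 Mbps.
Video: 1.818 − 0.464 = 1.354 Mbps.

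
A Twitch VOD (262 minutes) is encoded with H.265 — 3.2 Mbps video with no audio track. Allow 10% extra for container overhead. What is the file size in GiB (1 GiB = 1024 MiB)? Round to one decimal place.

262 min = 15720 s
Total bitrate: 3.2 Mbps.
Stream data: 3.200 Mbps × 15720 s = 50304.0 Mb.
With 10% container overhead: ×1.10.
55,334 Mb = 6,916,800,000 bytes ÷ 1,073,741,824 = 6.442 GiB.

6.4 GiB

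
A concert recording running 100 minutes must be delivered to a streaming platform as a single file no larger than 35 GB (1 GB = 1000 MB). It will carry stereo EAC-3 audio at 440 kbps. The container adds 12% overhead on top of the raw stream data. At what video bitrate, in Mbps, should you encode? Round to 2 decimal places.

Budget: 35 GB = 280000.0 Mb.
Stream payload after overhead: 280000.0 / 1.12 = 250000.0 Mb.
100 min = 6000 s
Total bitrate budget: 250000.0 Mb / 6000 s = 41.667 Mbps.
Audio: 440 kbps = 0.440 Mbps.
Video: 41.667 − 0.440 = 41.227 Mbps.

41.23 Mbps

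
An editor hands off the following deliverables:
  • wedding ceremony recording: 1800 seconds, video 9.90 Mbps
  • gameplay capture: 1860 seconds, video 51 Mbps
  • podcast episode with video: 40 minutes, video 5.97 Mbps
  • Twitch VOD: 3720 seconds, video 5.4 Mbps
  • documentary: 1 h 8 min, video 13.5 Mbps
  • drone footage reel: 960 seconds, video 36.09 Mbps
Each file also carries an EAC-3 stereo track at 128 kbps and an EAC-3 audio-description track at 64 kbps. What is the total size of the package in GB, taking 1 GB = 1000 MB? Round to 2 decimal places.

Audio total: 128 + 64 = 192 kbps = 0.192 Mbps.
wedding ceremony recording: 10.092 Mbps × 1800 s = 18165.6 Mb
gameplay capture: 51.192 Mbps × 1860 s = 95217.1 Mb
podcast episode with video: 6.162 Mbps × 2400 s = 14788.8 Mb
Twitch VOD: 5.592 Mbps × 3720 s = 20802.2 Mb
documentary: 13.692 Mbps × 4080 s = 55863.4 Mb
drone footage reel: 36.282 Mbps × 960 s = 34830.7 Mb
Total: 239667.8 Mb = 29958.5 MB.
= 29.96 GB.

29.96 GB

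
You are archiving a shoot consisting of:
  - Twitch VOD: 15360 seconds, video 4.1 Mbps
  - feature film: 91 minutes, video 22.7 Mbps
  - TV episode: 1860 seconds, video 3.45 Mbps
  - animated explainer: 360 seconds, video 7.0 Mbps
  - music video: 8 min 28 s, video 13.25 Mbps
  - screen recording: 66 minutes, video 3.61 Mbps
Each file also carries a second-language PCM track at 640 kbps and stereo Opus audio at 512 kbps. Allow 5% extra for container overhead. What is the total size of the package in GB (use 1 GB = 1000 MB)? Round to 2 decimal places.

32.62 GB

Audio total: 640 + 512 = 1152 kbps = 1.152 Mbps.
Twitch VOD: 5.252 Mbps × 15360 s × 1.05 = 84704.3 Mb
feature film: 23.852 Mbps × 5460 s × 1.05 = 136743.5 Mb
TV episode: 4.602 Mbps × 1860 s × 1.05 = 8987.7 Mb
animated explainer: 8.152 Mbps × 360 s × 1.05 = 3081.5 Mb
music video: 14.402 Mbps × 508 s × 1.05 = 7682.0 Mb
screen recording: 4.762 Mbps × 3960 s × 1.05 = 19800.4 Mb
Total: 260999.4 Mb = 32624.9 MB.
= 32.62 GB.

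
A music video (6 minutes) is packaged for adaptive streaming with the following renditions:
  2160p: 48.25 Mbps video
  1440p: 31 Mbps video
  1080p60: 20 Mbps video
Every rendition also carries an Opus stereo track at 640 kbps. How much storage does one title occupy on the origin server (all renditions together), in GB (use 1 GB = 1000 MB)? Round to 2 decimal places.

4.55 GB

6 min = 360 s
Audio: 640 kbps = 0.640 Mbps.
Sum of rendition bitrates: (48.25+0.640) + (31+0.640) + (20+0.640) = 101.170 Mbps.
× 360 s = 36,421 Mb = 4,553 MB = 4.553 GB.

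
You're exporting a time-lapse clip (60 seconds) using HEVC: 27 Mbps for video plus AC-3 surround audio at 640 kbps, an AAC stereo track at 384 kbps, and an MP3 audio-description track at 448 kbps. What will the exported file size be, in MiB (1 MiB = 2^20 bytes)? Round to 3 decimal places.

Audio total: 640 + 384 + 448 = 1472 kbps = 1.472 Mbps.
Total bitrate: 27 + 1.472 = 28.472 Mbps.
Stream data: 28.472 Mbps × 60 s = 1708.3 Mb.
1,708 Mb = 213,540,000 bytes ÷ 1,048,576 = 203.6 MiB.

203.648 MiB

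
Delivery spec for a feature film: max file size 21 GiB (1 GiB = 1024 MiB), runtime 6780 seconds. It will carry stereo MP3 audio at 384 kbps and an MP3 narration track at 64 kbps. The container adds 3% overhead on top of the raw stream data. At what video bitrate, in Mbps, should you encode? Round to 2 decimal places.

Budget: 21 GiB = 180388.6 Mb.
Stream payload after overhead: 180388.6 / 1.03 = 175134.6 Mb.
Total bitrate budget: 175134.6 Mb / 6780 s = 25.831 Mbps.
Audio total: 384 + 64 = 448 kbps = 0.448 Mbps.
Video: 25.831 − 0.448 = 25.383 Mbps.

25.38 Mbps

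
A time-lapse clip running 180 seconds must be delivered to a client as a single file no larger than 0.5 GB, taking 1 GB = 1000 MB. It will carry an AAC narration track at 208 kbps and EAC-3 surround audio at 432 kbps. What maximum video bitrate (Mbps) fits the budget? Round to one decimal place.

21.6 Mbps

Budget: 0.5 GB = 4000.0 Mb.
Total bitrate budget: 4000.0 Mb / 180 s = 22.222 Mbps.
Audio total: 208 + 432 = 640 kbps = 0.640 Mbps.
Video: 22.222 − 0.640 = 21.582 Mbps.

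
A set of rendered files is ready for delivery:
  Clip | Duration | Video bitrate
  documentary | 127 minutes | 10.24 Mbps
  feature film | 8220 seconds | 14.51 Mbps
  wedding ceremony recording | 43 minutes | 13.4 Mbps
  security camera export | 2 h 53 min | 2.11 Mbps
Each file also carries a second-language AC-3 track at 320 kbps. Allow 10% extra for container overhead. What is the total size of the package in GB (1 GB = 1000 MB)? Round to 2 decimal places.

36.16 GB

Audio: 320 kbps = 0.320 Mbps.
documentary: 10.560 Mbps × 7620 s × 1.10 = 88513.9 Mb
feature film: 14.830 Mbps × 8220 s × 1.10 = 134092.9 Mb
wedding ceremony recording: 13.720 Mbps × 2580 s × 1.10 = 38937.4 Mb
security camera export: 2.430 Mbps × 10380 s × 1.10 = 27745.7 Mb
Total: 289289.9 Mb = 36161.2 MB.
= 36.16 GB.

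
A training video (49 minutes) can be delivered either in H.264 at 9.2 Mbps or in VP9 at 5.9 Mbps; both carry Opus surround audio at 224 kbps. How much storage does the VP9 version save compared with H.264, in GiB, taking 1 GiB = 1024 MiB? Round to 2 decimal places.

1.13 GiB

49 min = 2940 s
Audio: 224 kbps = 0.224 Mbps.
H.264: 9.424 Mbps × 2940 s = 27706.6 Mb = 3.225 GiB.
VP9: 6.124 Mbps × 2940 s = 18004.6 Mb = 2.096 GiB.
Saving: 3.225 − 2.096 = 1.129 GiB.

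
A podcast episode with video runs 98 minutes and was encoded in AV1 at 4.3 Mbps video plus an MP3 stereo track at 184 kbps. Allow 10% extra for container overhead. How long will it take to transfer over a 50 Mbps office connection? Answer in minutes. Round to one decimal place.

98 min = 5880 s
Audio: 184 kbps = 0.184 Mbps.
Total bitrate: 4.484 Mbps.
File: 4.484 Mbps × 5880 s = 26365.9 Mb.
With 10% container overhead: ×1.10. → 29002.5 Mb.
At 50 Mbps: 29002.5 / 50 = 580.1 s ≈ 9.67 minutes.

9.7 minutes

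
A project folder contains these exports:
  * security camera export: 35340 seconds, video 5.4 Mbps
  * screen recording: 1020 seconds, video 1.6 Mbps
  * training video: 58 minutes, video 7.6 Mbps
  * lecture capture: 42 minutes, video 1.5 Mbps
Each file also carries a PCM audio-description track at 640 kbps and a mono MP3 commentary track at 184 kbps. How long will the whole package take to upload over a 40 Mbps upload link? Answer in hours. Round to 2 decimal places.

Audio total: 640 + 184 = 824 kbps = 0.824 Mbps.
security camera export: 6.224 Mbps × 35340 s = 219956.2 Mb
screen recording: 2.424 Mbps × 1020 s = 2472.5 Mb
training video: 8.424 Mbps × 3480 s = 29315.5 Mb
lecture capture: 2.324 Mbps × 2520 s = 5856.5 Mb
Total: 257600.6 Mb = 32200.1 MB.
At 40 Mbps: 257600.6 / 40 = 6440 s ≈ 1.79 hours.

1.79 hours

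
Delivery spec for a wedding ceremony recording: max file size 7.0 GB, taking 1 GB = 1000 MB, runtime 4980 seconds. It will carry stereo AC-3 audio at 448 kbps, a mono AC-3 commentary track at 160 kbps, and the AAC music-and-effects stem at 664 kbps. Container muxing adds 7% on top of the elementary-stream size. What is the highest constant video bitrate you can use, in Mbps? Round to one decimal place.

9.2 Mbps

Budget: 7.0 GB = 56000.0 Mb.
Stream payload after overhead: 56000.0 / 1.07 = 52336.4 Mb.
Total bitrate budget: 52336.4 Mb / 4980 s = 10.509 Mbps.
Audio total: 448 + 160 + 664 = 1272 kbps = 1.272 Mbps.
Video: 10.509 − 1.272 = 9.237 Mbps.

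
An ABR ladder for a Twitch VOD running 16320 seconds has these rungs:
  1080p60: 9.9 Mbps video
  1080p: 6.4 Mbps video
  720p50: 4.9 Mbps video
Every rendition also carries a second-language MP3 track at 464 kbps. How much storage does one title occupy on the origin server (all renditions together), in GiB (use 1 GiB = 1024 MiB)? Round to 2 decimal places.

Audio: 464 kbps = 0.464 Mbps.
Sum of rendition bitrates: (9.9+0.464) + (6.4+0.464) + (4.9+0.464) = 22.592 Mbps.
× 16320 s = 368,701 Mb = 46,088 MB = 42.92 GiB.

42.92 GiB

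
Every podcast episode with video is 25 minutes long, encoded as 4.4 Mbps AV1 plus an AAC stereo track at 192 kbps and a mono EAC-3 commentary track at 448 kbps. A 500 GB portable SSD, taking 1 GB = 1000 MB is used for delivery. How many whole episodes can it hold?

25 min = 1500 s
Audio total: 192 + 448 = 640 kbps = 0.640 Mbps.
Total bitrate: 5.040 Mbps.
Per item: 5.040 Mbps × 1500 s = 7,560 Mb = 945.0 MB.
Capacity: 500 GB = 4,000,000 Mb; 529.10 items → 529 complete.

529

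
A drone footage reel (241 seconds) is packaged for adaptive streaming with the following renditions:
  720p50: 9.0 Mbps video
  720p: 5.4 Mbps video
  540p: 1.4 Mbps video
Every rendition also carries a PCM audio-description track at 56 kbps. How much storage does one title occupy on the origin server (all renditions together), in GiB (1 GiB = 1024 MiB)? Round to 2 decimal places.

Audio: 56 kbps = 0.056 Mbps.
Sum of rendition bitrates: (9.0+0.056) + (5.4+0.056) + (1.4+0.056) = 15.968 Mbps.
× 241 s = 3,848 Mb = 481.0 MB = 0.448 GiB.

0.45 GiB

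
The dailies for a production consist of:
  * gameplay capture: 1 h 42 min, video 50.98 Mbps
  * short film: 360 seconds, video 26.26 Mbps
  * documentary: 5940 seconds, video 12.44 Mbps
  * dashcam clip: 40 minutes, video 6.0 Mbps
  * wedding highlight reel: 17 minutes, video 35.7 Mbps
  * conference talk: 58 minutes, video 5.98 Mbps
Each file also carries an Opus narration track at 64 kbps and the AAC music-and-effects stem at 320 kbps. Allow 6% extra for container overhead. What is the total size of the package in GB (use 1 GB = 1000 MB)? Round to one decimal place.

Audio total: 64 + 320 = 384 kbps = 0.384 Mbps.
gameplay capture: 51.364 Mbps × 6120 s × 1.06 = 333208.5 Mb
short film: 26.644 Mbps × 360 s × 1.06 = 10167.4 Mb
documentary: 12.824 Mbps × 5940 s × 1.06 = 80745.0 Mb
dashcam clip: 6.384 Mbps × 2400 s × 1.06 = 16240.9 Mb
wedding highlight reel: 36.084 Mbps × 1020 s × 1.06 = 39014.0 Mb
conference talk: 6.364 Mbps × 3480 s × 1.06 = 23475.5 Mb
Total: 502851.4 Mb = 62856.4 MB.
= 62.86 GB.

62.9 GB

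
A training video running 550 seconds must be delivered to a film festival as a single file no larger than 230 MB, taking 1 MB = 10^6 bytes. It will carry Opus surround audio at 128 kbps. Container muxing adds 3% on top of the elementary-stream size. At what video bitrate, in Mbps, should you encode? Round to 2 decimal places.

3.12 Mbps

Budget: 230 MB = 1840.0 Mb.
Stream payload after overhead: 1840.0 / 1.03 = 1786.4 Mb.
Total bitrate budget: 1786.4 Mb / 550 s = 3.248 Mbps.
Audio: 128 kbps = 0.128 Mbps.
Video: 3.248 − 0.128 = 3.120 Mbps.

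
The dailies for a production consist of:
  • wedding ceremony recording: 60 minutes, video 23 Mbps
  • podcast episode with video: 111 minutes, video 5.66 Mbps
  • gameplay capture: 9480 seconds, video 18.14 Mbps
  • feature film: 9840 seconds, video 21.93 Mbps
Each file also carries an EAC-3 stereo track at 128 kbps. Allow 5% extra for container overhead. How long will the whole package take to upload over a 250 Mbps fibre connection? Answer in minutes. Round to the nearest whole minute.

36 minutes

Audio: 128 kbps = 0.128 Mbps.
wedding ceremony recording: 23.128 Mbps × 3600 s × 1.05 = 87423.8 Mb
podcast episode with video: 5.788 Mbps × 6660 s × 1.05 = 40475.5 Mb
gameplay capture: 18.268 Mbps × 9480 s × 1.05 = 181839.7 Mb
feature film: 22.058 Mbps × 9840 s × 1.05 = 227903.3 Mb
Total: 537642.3 Mb = 67205.3 MB.
At 250 Mbps: 537642.3 / 250 = 2151 s ≈ 35.8 minutes.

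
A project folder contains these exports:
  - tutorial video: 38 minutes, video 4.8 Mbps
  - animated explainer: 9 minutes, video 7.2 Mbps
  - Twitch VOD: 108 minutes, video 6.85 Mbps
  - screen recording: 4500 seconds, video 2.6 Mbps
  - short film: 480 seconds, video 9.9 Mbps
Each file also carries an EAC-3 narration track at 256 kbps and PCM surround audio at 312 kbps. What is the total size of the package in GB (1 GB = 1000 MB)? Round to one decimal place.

10.5 GB

Audio total: 256 + 312 = 568 kbps = 0.568 Mbps.
tutorial video: 5.368 Mbps × 2280 s = 12239.0 Mb
animated explainer: 7.768 Mbps × 540 s = 4194.7 Mb
Twitch VOD: 7.418 Mbps × 6480 s = 48068.6 Mb
screen recording: 3.168 Mbps × 4500 s = 14256.0 Mb
short film: 10.468 Mbps × 480 s = 5024.6 Mb
Total: 83783.0 Mb = 10472.9 MB.
= 10.47 GB.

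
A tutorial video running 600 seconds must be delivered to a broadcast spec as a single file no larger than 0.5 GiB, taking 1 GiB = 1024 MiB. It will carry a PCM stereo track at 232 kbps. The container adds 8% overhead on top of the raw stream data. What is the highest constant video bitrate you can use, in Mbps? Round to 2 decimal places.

Budget: 0.5 GiB = 4295.0 Mb.
Stream payload after overhead: 4295.0 / 1.08 = 3976.8 Mb.
Total bitrate budget: 3976.8 Mb / 600 s = 6.628 Mbps.
Audio: 232 kbps = 0.232 Mbps.
Video: 6.628 − 0.232 = 6.396 Mbps.

6.40 Mbps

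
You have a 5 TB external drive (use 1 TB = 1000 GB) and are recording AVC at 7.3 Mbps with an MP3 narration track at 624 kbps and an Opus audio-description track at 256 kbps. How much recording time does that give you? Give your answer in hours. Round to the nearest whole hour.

Audio total: 624 + 256 = 880 kbps = 0.880 Mbps.
Total bitrate: 7.3 + 0.880 = 8.180 Mbps.
Capacity: 5 TB = 40,000,000 Mb.
Recording time: 40,000,000 / 8.180 = 4,889,976 s ≈ 1,358 hours.

1358 hours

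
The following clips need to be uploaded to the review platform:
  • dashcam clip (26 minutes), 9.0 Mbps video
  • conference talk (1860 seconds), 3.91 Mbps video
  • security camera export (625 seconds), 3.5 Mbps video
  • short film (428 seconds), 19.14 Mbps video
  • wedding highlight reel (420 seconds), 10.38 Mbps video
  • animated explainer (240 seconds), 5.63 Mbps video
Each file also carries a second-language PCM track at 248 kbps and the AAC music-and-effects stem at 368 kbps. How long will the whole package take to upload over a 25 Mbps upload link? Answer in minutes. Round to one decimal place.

Audio total: 248 + 368 = 616 kbps = 0.616 Mbps.
dashcam clip: 9.616 Mbps × 1560 s = 15001.0 Mb
conference talk: 4.526 Mbps × 1860 s = 8418.4 Mb
security camera export: 4.116 Mbps × 625 s = 2572.5 Mb
short film: 19.756 Mbps × 428 s = 8455.6 Mb
wedding highlight reel: 10.996 Mbps × 420 s = 4618.3 Mb
animated explainer: 6.246 Mbps × 240 s = 1499.0 Mb
Total: 40564.7 Mb = 5070.6 MB.
At 25 Mbps: 40564.7 / 25 = 1623 s ≈ 27 minutes.

27.0 minutes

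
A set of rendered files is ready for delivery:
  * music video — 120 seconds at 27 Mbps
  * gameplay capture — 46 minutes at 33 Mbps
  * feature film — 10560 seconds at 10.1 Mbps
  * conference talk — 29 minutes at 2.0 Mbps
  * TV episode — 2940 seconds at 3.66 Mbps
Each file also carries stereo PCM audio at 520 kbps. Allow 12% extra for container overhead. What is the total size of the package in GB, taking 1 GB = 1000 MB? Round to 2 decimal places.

31.45 GB

Audio: 520 kbps = 0.520 Mbps.
music video: 27.520 Mbps × 120 s × 1.12 = 3698.7 Mb
gameplay capture: 33.520 Mbps × 2760 s × 1.12 = 103617.0 Mb
feature film: 10.620 Mbps × 10560 s × 1.12 = 125604.9 Mb
conference talk: 2.520 Mbps × 1740 s × 1.12 = 4911.0 Mb
TV episode: 4.180 Mbps × 2940 s × 1.12 = 13763.9 Mb
Total: 251595.5 Mb = 31449.4 MB.
= 31.45 GB.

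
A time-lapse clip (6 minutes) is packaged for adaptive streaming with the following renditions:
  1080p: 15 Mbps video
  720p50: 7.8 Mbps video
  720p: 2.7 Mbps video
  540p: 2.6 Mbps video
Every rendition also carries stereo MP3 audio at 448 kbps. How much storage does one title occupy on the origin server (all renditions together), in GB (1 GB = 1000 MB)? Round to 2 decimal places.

1.35 GB

6 min = 360 s
Audio: 448 kbps = 0.448 Mbps.
Sum of rendition bitrates: (15+0.448) + (7.8+0.448) + (2.7+0.448) + (2.6+0.448) = 29.892 Mbps.
× 360 s = 10,761 Mb = 1,345 MB = 1.345 GB.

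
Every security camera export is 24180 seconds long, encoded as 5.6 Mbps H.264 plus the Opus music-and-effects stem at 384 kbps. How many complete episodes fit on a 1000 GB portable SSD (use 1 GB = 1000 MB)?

55

Audio: 384 kbps = 0.384 Mbps.
Total bitrate: 5.984 Mbps.
Per item: 5.984 Mbps × 24180 s = 144,693 Mb = 18,087 MB.
Capacity: 1000 GB = 8,000,000 Mb; 55.29 items → 55 complete.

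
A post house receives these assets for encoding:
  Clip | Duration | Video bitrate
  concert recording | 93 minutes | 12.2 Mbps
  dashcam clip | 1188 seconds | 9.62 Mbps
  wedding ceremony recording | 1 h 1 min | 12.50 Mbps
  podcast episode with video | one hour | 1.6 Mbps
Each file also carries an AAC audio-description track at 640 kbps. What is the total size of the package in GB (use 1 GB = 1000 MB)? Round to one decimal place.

17.5 GB

Audio: 640 kbps = 0.640 Mbps.
concert recording: 12.840 Mbps × 5580 s = 71647.2 Mb
dashcam clip: 10.260 Mbps × 1188 s = 12188.9 Mb
wedding ceremony recording: 13.140 Mbps × 3660 s = 48092.4 Mb
podcast episode with video: 2.240 Mbps × 3600 s = 8064.0 Mb
Total: 139992.5 Mb = 17499.1 MB.
= 17.50 GB.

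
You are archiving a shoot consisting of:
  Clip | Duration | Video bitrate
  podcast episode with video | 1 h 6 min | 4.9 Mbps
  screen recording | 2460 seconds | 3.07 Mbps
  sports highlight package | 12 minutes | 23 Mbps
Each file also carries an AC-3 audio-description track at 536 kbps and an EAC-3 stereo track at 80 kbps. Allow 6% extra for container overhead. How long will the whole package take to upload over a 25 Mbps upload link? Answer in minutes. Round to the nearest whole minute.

34 minutes

Audio total: 536 + 80 = 616 kbps = 0.616 Mbps.
podcast episode with video: 5.516 Mbps × 3960 s × 1.06 = 23154.0 Mb
screen recording: 3.686 Mbps × 2460 s × 1.06 = 9611.6 Mb
sports highlight package: 23.616 Mbps × 720 s × 1.06 = 18023.7 Mb
Total: 50789.3 Mb = 6348.7 MB.
At 25 Mbps: 50789.3 / 25 = 2032 s ≈ 33.9 minutes.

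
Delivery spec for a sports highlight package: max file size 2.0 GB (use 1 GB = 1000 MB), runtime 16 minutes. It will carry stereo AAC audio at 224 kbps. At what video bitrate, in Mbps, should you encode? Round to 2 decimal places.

Budget: 2.0 GB = 16000.0 Mb.
16 min = 960 s
Total bitrate budget: 16000.0 Mb / 960 s = 16.667 Mbps.
Audio: 224 kbps = 0.224 Mbps.
Video: 16.667 − 0.224 = 16.443 Mbps.

16.44 Mbps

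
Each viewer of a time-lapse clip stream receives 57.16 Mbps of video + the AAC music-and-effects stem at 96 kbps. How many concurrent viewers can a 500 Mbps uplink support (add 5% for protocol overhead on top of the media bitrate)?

8

Audio: 96 kbps = 0.096 Mbps.
Per-viewer media rate: 57.256 Mbps.
On the wire with 5% overhead: 60.119 Mbps.
500 Mbps = 500.0 Mbps; 500.0 / 60.119 = 8.32 → 8 viewers.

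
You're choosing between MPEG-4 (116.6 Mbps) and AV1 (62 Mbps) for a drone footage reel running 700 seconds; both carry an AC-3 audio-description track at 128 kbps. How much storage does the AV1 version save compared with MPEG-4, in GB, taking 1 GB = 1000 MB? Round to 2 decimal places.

Audio: 128 kbps = 0.128 Mbps.
MPEG-4: 116.728 Mbps × 700 s = 81709.6 Mb = 10.214 GB.
AV1: 62.128 Mbps × 700 s = 43489.6 Mb = 5.436 GB.
Saving: 10.214 − 5.436 = 4.777 GB.

4.78 GB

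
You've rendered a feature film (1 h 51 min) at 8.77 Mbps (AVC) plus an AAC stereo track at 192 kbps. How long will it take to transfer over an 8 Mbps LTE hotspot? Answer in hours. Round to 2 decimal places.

1 h 51 min = 111 min = 6660 s
Audio: 192 kbps = 0.192 Mbps.
Total bitrate: 8.962 Mbps.
File: 8.962 Mbps × 6660 s = 59686.9 Mb.
At 8 Mbps: 59686.9 / 8 = 7460.9 s ≈ 2.07 hours.

2.07 hours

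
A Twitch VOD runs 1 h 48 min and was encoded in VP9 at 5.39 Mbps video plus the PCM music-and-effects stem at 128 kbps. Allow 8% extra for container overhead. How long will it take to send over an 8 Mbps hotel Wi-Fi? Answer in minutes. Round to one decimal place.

1 h 48 min = 108 min = 6480 s
Audio: 128 kbps = 0.128 Mbps.
Total bitrate: 5.518 Mbps.
File: 5.518 Mbps × 6480 s = 35756.6 Mb.
With 8% container overhead: ×1.08. → 38617.2 Mb.
At 8 Mbps: 38617.2 / 8 = 4827.1 s ≈ 80.5 minutes.

80.5 minutes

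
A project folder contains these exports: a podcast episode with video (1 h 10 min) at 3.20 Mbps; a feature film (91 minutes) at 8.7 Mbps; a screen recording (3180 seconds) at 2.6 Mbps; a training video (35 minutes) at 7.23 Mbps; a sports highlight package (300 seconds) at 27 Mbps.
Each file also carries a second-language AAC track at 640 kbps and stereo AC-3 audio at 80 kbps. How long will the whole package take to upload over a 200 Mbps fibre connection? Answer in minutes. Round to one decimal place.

Audio total: 640 + 80 = 720 kbps = 0.720 Mbps.
podcast episode with video: 3.920 Mbps × 4200 s = 16464.0 Mb
feature film: 9.420 Mbps × 5460 s = 51433.2 Mb
screen recording: 3.320 Mbps × 3180 s = 10557.6 Mb
training video: 7.950 Mbps × 2100 s = 16695.0 Mb
sports highlight package: 27.720 Mbps × 300 s = 8316.0 Mb
Total: 103465.8 Mb = 12933.2 MB.
At 200 Mbps: 103465.8 / 200 = 517 s ≈ 8.62 minutes.

8.6 minutes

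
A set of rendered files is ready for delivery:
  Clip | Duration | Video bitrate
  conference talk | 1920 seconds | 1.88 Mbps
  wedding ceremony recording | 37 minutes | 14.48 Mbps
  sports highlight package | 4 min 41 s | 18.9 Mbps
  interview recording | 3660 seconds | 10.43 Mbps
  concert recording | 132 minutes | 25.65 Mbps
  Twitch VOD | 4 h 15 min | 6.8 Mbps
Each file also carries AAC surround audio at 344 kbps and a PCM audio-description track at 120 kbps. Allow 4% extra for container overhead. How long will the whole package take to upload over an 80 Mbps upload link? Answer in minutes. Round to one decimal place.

86.9 minutes

Audio total: 344 + 120 = 464 kbps = 0.464 Mbps.
conference talk: 2.344 Mbps × 1920 s × 1.04 = 4680.5 Mb
wedding ceremony recording: 14.944 Mbps × 2220 s × 1.04 = 34502.7 Mb
sports highlight package: 19.364 Mbps × 281 s × 1.04 = 5658.9 Mb
interview recording: 10.894 Mbps × 3660 s × 1.04 = 41466.9 Mb
concert recording: 26.114 Mbps × 7920 s × 1.04 = 215095.8 Mb
Twitch VOD: 7.264 Mbps × 15300 s × 1.04 = 115584.8 Mb
Total: 416989.6 Mb = 52123.7 MB.
At 80 Mbps: 416989.6 / 80 = 5212 s ≈ 86.9 minutes.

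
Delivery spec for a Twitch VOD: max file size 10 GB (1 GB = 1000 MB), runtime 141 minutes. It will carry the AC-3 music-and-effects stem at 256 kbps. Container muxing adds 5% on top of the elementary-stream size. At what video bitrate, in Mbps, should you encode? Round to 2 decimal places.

8.75 Mbps

Budget: 10 GB = 80000.0 Mb.
Stream payload after overhead: 80000.0 / 1.05 = 76190.5 Mb.
141 min = 8460 s
Total bitrate budget: 76190.5 Mb / 8460 s = 9.006 Mbps.
Audio: 256 kbps = 0.256 Mbps.
Video: 9.006 − 0.256 = 8.750 Mbps.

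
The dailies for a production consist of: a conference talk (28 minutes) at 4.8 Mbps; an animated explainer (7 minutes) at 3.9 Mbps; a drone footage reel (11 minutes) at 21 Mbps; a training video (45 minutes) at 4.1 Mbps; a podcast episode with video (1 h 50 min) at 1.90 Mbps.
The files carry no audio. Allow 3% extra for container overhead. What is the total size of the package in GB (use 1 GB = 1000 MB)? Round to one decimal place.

6.1 GB

conference talk: 4.800 Mbps × 1680 s × 1.03 = 8305.9 Mb
animated explainer: 3.900 Mbps × 420 s × 1.03 = 1687.1 Mb
drone footage reel: 21.000 Mbps × 660 s × 1.03 = 14275.8 Mb
training video: 4.100 Mbps × 2700 s × 1.03 = 11402.1 Mb
podcast episode with video: 1.900 Mbps × 6600 s × 1.03 = 12916.2 Mb
Total: 48587.2 Mb = 6073.4 MB.
= 6.073 GB.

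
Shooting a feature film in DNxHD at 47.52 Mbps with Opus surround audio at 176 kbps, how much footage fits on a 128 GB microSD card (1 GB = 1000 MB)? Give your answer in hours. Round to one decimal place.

6.0 hours

Audio: 176 kbps = 0.176 Mbps.
Total bitrate: 47.52 + 0.176 = 47.696 Mbps.
Capacity: 128 GB = 1,024,000 Mb.
Recording time: 1,024,000 / 47.696 = 21,469 s ≈ 5.96 hours.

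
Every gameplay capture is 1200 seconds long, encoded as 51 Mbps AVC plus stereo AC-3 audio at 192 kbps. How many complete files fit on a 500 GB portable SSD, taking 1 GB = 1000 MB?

65

Audio: 192 kbps = 0.192 Mbps.
Total bitrate: 51.192 Mbps.
Per item: 51.192 Mbps × 1200 s = 61,430 Mb = 7,679 MB.
Capacity: 500 GB = 4,000,000 Mb; 65.11 items → 65 complete.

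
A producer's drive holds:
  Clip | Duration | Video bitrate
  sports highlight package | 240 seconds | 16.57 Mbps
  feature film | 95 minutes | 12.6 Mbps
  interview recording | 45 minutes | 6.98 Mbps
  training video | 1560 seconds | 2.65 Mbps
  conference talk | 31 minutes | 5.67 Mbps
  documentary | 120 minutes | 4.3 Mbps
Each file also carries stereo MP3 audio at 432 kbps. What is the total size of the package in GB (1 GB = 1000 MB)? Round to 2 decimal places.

Audio: 432 kbps = 0.432 Mbps.
sports highlight package: 17.002 Mbps × 240 s = 4080.5 Mb
feature film: 13.032 Mbps × 5700 s = 74282.4 Mb
interview recording: 7.412 Mbps × 2700 s = 20012.4 Mb
training video: 3.082 Mbps × 1560 s = 4807.9 Mb
conference talk: 6.102 Mbps × 1860 s = 11349.7 Mb
documentary: 4.732 Mbps × 7200 s = 34070.4 Mb
Total: 148603.3 Mb = 18575.4 MB.
= 18.58 GB.

18.58 GB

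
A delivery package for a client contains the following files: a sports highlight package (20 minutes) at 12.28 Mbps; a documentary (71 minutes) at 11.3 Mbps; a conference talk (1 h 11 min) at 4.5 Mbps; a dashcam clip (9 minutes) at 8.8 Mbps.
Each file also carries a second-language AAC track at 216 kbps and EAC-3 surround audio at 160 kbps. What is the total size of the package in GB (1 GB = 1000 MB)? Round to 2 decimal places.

11.33 GB

Audio total: 216 + 160 = 376 kbps = 0.376 Mbps.
sports highlight package: 12.656 Mbps × 1200 s = 15187.2 Mb
documentary: 11.676 Mbps × 4260 s = 49739.8 Mb
conference talk: 4.876 Mbps × 4260 s = 20771.8 Mb
dashcam clip: 9.176 Mbps × 540 s = 4955.0 Mb
Total: 90653.8 Mb = 11331.7 MB.
= 11.33 GB.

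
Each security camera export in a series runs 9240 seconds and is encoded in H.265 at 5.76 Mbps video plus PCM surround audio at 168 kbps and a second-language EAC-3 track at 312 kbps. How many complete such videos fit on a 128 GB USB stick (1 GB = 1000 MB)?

17

Audio total: 168 + 312 = 480 kbps = 0.480 Mbps.
Total bitrate: 6.240 Mbps.
Per item: 6.240 Mbps × 9240 s = 57,658 Mb = 7,207 MB.
Capacity: 128 GB = 1,024,000 Mb; 17.76 items → 17 complete.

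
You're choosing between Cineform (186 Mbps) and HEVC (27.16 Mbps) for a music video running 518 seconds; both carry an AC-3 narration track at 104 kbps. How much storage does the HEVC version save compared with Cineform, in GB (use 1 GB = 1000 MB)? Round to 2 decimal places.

10.28 GB

Audio: 104 kbps = 0.104 Mbps.
Cineform: 186.104 Mbps × 518 s = 96401.9 Mb = 12.050 GB.
HEVC: 27.264 Mbps × 518 s = 14122.8 Mb = 1.765 GB.
Saving: 12.050 − 1.765 = 10.285 GB.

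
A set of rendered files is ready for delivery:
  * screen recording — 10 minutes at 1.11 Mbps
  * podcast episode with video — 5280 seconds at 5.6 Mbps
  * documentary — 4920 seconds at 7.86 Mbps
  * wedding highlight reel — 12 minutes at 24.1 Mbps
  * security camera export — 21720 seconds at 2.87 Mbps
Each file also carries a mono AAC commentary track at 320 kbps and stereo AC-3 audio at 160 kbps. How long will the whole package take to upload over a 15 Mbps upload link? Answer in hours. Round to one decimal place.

Audio total: 320 + 160 = 480 kbps = 0.480 Mbps.
screen recording: 1.590 Mbps × 600 s = 954.0 Mb
podcast episode with video: 6.080 Mbps × 5280 s = 32102.4 Mb
documentary: 8.340 Mbps × 4920 s = 41032.8 Mb
wedding highlight reel: 24.580 Mbps × 720 s = 17697.6 Mb
security camera export: 3.350 Mbps × 21720 s = 72762.0 Mb
Total: 164548.8 Mb = 20568.6 MB.
At 15 Mbps: 164548.8 / 15 = 10970 s ≈ 3.05 hours.

3.0 hours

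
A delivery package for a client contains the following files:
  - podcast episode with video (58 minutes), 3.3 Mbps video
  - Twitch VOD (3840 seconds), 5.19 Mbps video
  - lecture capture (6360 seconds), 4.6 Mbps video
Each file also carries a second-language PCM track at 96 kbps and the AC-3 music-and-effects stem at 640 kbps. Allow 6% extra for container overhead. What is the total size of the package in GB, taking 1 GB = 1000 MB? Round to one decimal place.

Audio total: 96 + 640 = 736 kbps = 0.736 Mbps.
podcast episode with video: 4.036 Mbps × 3480 s × 1.06 = 14888.0 Mb
Twitch VOD: 5.926 Mbps × 3840 s × 1.06 = 24121.2 Mb
lecture capture: 5.336 Mbps × 6360 s × 1.06 = 35973.2 Mb
Total: 74982.4 Mb = 9372.8 MB.
= 9.373 GB.

9.4 GB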